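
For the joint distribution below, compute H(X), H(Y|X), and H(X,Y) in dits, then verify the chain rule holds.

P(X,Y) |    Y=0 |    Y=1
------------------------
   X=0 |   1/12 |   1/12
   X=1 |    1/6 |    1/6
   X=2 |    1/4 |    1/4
H(X,Y) = 0.7403, H(X) = 0.4392, H(Y|X) = 0.3010 (all in dits)

Chain rule: H(X,Y) = H(X) + H(Y|X)

Left side — joint entropy directly:
H(X,Y) = -Σ p(x,y) log p(x,y) = 0.7403 dits

Right side — compute H(Y|X) from the conditional distributions:
P(X) = (1/6, 1/3, 1/2), so H(X) = 0.4392 dits
H(Y|X) = Σ_x P(X=x) · H(Y|X=x):
  P(Y|X=0) = (1/2, 1/2), H(Y|X=0) = 0.3010, weight P(X=0) = 1/6
  P(Y|X=1) = (1/2, 1/2), H(Y|X=1) = 0.3010, weight P(X=1) = 1/3
  P(Y|X=2) = (1/2, 1/2), H(Y|X=2) = 0.3010, weight P(X=2) = 1/2
H(Y|X) = 0.3010 dits

H(X) + H(Y|X) = 0.4392 + 0.3010 = 0.7403 dits

Both sides equal 0.7403 dits. ✓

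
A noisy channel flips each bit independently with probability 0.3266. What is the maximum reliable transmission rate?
0.0886 bits

For a binary symmetric channel (BSC) with error probability p:
Capacity C = 1 - H(p) bits per symbol

where H(p) = -p log₂(p) - (1-p) log₂(1-p) is the binary entropy function.

H(0.3266) = 0.9114 bits
C = 1 - 0.9114 = 0.0886 bits per symbol

This means we can reliably transmit up to 0.0886 bits of information per channel use.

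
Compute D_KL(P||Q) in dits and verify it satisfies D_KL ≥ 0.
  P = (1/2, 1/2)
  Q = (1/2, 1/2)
0.0000 dits

KL divergence satisfies the Gibbs inequality: D_KL(P||Q) ≥ 0 for all distributions P, Q.

D_KL(P||Q) = Σ p(x) log(p(x)/q(x))
Term by term:
  x=0: 1/2 × log_10[(1/2)/(1/2)] = 0.0000
  x=1: 1/2 × log_10[(1/2)/(1/2)] = 0.0000
D_KL(P||Q) = 0.0000 dits

D_KL(P||Q) = 0.0000 ≥ 0 ✓

This non-negativity is a fundamental property: relative entropy cannot be negative because it measures how different Q is from P.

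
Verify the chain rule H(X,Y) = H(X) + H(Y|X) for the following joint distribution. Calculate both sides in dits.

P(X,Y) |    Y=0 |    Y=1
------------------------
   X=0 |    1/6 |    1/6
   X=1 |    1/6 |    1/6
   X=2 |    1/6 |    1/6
H(X,Y) = 0.7782, H(X) = 0.4771, H(Y|X) = 0.3010 (all in dits)

Chain rule: H(X,Y) = H(X) + H(Y|X)

Left side — joint entropy directly:
H(X,Y) = -Σ p(x,y) log p(x,y) = 0.7782 dits

Right side — compute H(Y|X) from the conditional distributions:
P(X) = (1/3, 1/3, 1/3), so H(X) = 0.4771 dits
H(Y|X) = Σ_x P(X=x) · H(Y|X=x):
  P(Y|X=0) = (1/2, 1/2), H(Y|X=0) = 0.3010, weight P(X=0) = 1/3
  P(Y|X=1) = (1/2, 1/2), H(Y|X=1) = 0.3010, weight P(X=1) = 1/3
  P(Y|X=2) = (1/2, 1/2), H(Y|X=2) = 0.3010, weight P(X=2) = 1/3
H(Y|X) = 0.3010 dits

H(X) + H(Y|X) = 0.4771 + 0.3010 = 0.7782 dits

Both sides equal 0.7782 dits. ✓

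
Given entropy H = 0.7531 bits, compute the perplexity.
1.6854

Perplexity is 2^H (or exp(H) for natural log).

H = 0.7531 bits
Perplexity = 2^0.7531 = 1.6854

Interpretation: The model's uncertainty is equivalent to choosing uniformly among 1.7 options.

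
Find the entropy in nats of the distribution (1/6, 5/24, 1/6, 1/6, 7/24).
1.5820 nats

Shannon entropy is H(X) = -Σ p(x) log p(x).

For P = (1/6, 5/24, 1/6, 1/6, 7/24):
H = -1/6 × log_e(1/6) -5/24 × log_e(5/24) -1/6 × log_e(1/6) -1/6 × log_e(1/6) -7/24 × log_e(7/24)
H = 1.5820 nats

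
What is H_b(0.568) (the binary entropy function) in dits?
0.2970 dits

The binary entropy function is:
H(p) = -p log(p) - (1-p) log(1-p)

H(0.568) = -0.568 × log_10(0.568) - 0.432 × log_10(0.432)
H(0.568) = 0.2970 dits

Note: Binary entropy is maximized at p=0.5 (H=1 bit) and minimized at p=0 or p=1 (H=0).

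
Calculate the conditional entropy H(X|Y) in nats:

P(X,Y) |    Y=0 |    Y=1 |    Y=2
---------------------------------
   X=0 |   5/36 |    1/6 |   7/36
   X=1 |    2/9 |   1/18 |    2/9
0.6534 nats

Using the chain rule: H(X|Y) = H(X,Y) - H(Y)

First, compute H(X,Y) = 1.7203 nats

Marginal P(Y) = (13/36, 2/9, 5/12)
H(Y) = 1.0668 nats

H(X|Y) = H(X,Y) - H(Y) = 1.7203 - 1.0668 = 0.6534 nats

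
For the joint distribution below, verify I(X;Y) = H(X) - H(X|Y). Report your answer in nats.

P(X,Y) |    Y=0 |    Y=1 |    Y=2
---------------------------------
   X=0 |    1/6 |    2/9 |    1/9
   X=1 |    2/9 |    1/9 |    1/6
I(X;Y) = 0.0285 nats

Mutual information has multiple equivalent forms:
- I(X;Y) = H(X) - H(X|Y)
- I(X;Y) = H(Y) - H(Y|X)
- I(X;Y) = H(X) + H(Y) - H(X,Y)

Computing all quantities:
H(X) = 0.6931, H(Y) = 1.0893, H(X,Y) = 1.7540
H(X|Y) = 0.6647, H(Y|X) = 1.0609

Verification:
H(X) - H(X|Y) = 0.6931 - 0.6647 = 0.0285
H(Y) - H(Y|X) = 1.0893 - 1.0609 = 0.0285
H(X) + H(Y) - H(X,Y) = 0.6931 + 1.0893 - 1.7540 = 0.0285

All forms give I(X;Y) = 0.0285 nats. ✓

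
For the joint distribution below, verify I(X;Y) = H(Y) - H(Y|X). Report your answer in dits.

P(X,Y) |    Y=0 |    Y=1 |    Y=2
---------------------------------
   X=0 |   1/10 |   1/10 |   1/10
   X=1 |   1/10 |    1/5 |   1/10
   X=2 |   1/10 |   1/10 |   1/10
I(X;Y) = 0.0060 dits

Mutual information has multiple equivalent forms:
- I(X;Y) = H(X) - H(X|Y)
- I(X;Y) = H(Y) - H(Y|X)
- I(X;Y) = H(X) + H(Y) - H(X,Y)

Computing all quantities:
H(X) = 0.4729, H(Y) = 0.4729, H(X,Y) = 0.9398
H(X|Y) = 0.4669, H(Y|X) = 0.4669

Verification:
H(X) - H(X|Y) = 0.4729 - 0.4669 = 0.0060
H(Y) - H(Y|X) = 0.4729 - 0.4669 = 0.0060
H(X) + H(Y) - H(X,Y) = 0.4729 + 0.4729 - 0.9398 = 0.0060

All forms give I(X;Y) = 0.0060 dits. ✓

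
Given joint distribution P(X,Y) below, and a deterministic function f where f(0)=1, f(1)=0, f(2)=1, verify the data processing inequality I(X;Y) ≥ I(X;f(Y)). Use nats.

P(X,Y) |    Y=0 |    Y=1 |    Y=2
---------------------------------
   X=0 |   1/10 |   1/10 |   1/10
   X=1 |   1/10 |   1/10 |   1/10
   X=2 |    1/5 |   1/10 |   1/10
I(X;Y) = 0.0138, I(X;f(Y)) = 0.0040, inequality holds: 0.0138 ≥ 0.0040

Data Processing Inequality: For any Markov chain X → Y → Z, we have I(X;Y) ≥ I(X;Z).

Here Z = f(Y) is a deterministic function of Y, forming X → Y → Z.

Original I(X;Y) = 0.0138 nats

After applying f:
P(X,Z) where Z=f(Y):
- P(X,Z=0) = P(X,Y=1)
- P(X,Z=1) = P(X,Y=0) + P(X,Y=2)

I(X;Z) = I(X;f(Y)) = 0.0040 nats

Verification: 0.0138 ≥ 0.0040 ✓

Information cannot be created by processing; the function f can only lose information about X.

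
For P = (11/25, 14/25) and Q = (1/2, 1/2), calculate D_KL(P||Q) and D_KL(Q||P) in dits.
D_KL(P||Q) = 0.0031, D_KL(Q||P) = 0.0031

KL divergence is not symmetric: D_KL(P||Q) ≠ D_KL(Q||P) in general.

D_KL(P||Q) = 0.0031 dits
D_KL(Q||P) = 0.0031 dits

In this case they happen to be equal (to 4 decimal places).

This asymmetry is why KL divergence is not a true distance metric.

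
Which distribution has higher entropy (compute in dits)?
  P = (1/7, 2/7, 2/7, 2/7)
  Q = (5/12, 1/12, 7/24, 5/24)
P

Computing entropies in dits:
H(P) = 0.5871
H(Q) = 0.5464

Distribution P has higher entropy.

Intuition: The distribution closer to uniform (more spread out) has higher entropy.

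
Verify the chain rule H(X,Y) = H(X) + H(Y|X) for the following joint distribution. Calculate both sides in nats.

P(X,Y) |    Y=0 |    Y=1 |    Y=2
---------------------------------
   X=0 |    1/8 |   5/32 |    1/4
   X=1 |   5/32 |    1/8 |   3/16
H(X,Y) = 1.7604, H(X) = 0.6912, H(Y|X) = 1.0692 (all in nats)

Chain rule: H(X,Y) = H(X) + H(Y|X)

Left side — joint entropy directly:
H(X,Y) = -Σ p(x,y) log p(x,y) = 1.7604 nats

Right side — compute H(Y|X) from the conditional distributions:
P(X) = (17/32, 15/32), so H(X) = 0.6912 nats
H(Y|X) = Σ_x P(X=x) · H(Y|X=x):
  P(Y|X=0) = (4/17, 5/17, 8/17), H(Y|X=0) = 1.0551, weight P(X=0) = 17/32
  P(Y|X=1) = (1/3, 4/15, 2/5), H(Y|X=1) = 1.0852, weight P(X=1) = 15/32
H(Y|X) = 1.0692 nats

H(X) + H(Y|X) = 0.6912 + 1.0692 = 1.7604 nats

Both sides equal 1.7604 nats. ✓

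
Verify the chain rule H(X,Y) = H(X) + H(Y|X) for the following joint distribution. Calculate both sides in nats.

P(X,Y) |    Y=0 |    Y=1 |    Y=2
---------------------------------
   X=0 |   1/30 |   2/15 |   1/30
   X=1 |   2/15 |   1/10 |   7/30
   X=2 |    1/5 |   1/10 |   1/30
H(X,Y) = 1.9994, H(X) = 1.0438, H(Y|X) = 0.9556 (all in nats)

Chain rule: H(X,Y) = H(X) + H(Y|X)

Left side — joint entropy directly:
H(X,Y) = -Σ p(x,y) log p(x,y) = 1.9994 nats

Right side — compute H(Y|X) from the conditional distributions:
P(X) = (1/5, 7/15, 1/3), so H(X) = 1.0438 nats
H(Y|X) = Σ_x P(X=x) · H(Y|X=x):
  P(Y|X=0) = (1/6, 2/3, 1/6), H(Y|X=0) = 0.8676, weight P(X=0) = 1/5
  P(Y|X=1) = (2/7, 3/14, 1/2), H(Y|X=1) = 1.0346, weight P(X=1) = 7/15
  P(Y|X=2) = (3/5, 3/10, 1/10), H(Y|X=2) = 0.8979, weight P(X=2) = 1/3
H(Y|X) = 0.9556 nats

H(X) + H(Y|X) = 1.0438 + 0.9556 = 1.9994 nats

Both sides equal 1.9994 nats. ✓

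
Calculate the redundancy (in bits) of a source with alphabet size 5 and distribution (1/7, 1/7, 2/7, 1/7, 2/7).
0.0860 bits

Redundancy measures how far a source is from maximum entropy:
R = H_max - H(X)

Maximum entropy for 5 symbols: H_max = log_2(5) = 2.3219 bits
Actual entropy: H(X) = 2.2359 bits
Redundancy: R = 2.3219 - 2.2359 = 0.0860 bits

This redundancy represents potential for compression: the source could be compressed by 0.0860 bits per symbol.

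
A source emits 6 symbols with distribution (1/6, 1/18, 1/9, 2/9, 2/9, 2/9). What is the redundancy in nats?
0.0857 nats

Redundancy measures how far a source is from maximum entropy:
R = H_max - H(X)

Maximum entropy for 6 symbols: H_max = log_e(6) = 1.7918 nats
Actual entropy: H(X) = 1.7061 nats
Redundancy: R = 1.7918 - 1.7061 = 0.0857 nats

This redundancy represents potential for compression: the source could be compressed by 0.0857 nats per symbol.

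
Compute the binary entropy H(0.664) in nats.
0.6383 nats

The binary entropy function is:
H(p) = -p log(p) - (1-p) log(1-p)

H(0.664) = -0.664 × log_e(0.664) - 0.336 × log_e(0.336)
H(0.664) = 0.6383 nats

Note: Binary entropy is maximized at p=0.5 (H=1 bit) and minimized at p=0 or p=1 (H=0).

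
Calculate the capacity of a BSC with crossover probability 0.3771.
0.0440 bits

For a binary symmetric channel (BSC) with error probability p:
Capacity C = 1 - H(p) bits per symbol

where H(p) = -p log₂(p) - (1-p) log₂(1-p) is the binary entropy function.

H(0.3771) = 0.9560 bits
C = 1 - 0.9560 = 0.0440 bits per symbol

This means we can reliably transmit up to 0.0440 bits of information per channel use.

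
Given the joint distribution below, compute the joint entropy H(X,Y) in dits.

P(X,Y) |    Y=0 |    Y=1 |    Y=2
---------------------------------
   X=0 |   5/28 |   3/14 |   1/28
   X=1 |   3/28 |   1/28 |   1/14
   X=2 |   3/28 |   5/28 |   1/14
0.8855 dits

Joint entropy is H(X,Y) = -Σ_{x,y} p(x,y) log p(x,y).

Summing over all non-zero entries:
H(X,Y) = -[5/28·log_10(5/28) + 3/14·log_10(3/14) + 1/28·log_10(1/28) + 3/28·log_10(3/28) + 1/28·log_10(1/28) + 1/14·log_10(1/14) + 3/28·log_10(3/28) + 5/28·log_10(5/28) + 1/14·log_10(1/14)]
H(X,Y) = 0.8855 dits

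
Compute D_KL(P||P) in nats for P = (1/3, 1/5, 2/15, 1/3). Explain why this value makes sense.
0.0000 nats

KL divergence satisfies the Gibbs inequality: D_KL(P||Q) ≥ 0 for all distributions P, Q.

D_KL(P||Q) = Σ p(x) log(p(x)/q(x))
Each term is p(x) × log_e(p(x)/p(x)) = p(x) × log_e(1) = 0, so the sum is 0.
D_KL(P||Q) = 0.0000 nats

When P = Q, the KL divergence is exactly 0, as there is no 'divergence' between identical distributions.

This non-negativity is a fundamental property: relative entropy cannot be negative because it measures how different Q is from P.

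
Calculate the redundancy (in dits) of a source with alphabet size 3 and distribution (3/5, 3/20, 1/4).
0.0699 dits

Redundancy measures how far a source is from maximum entropy:
R = H_max - H(X)

Maximum entropy for 3 symbols: H_max = log_10(3) = 0.4771 dits
Actual entropy: H(X) = 0.4072 dits
Redundancy: R = 0.4771 - 0.4072 = 0.0699 dits

This redundancy represents potential for compression: the source could be compressed by 0.0699 dits per symbol.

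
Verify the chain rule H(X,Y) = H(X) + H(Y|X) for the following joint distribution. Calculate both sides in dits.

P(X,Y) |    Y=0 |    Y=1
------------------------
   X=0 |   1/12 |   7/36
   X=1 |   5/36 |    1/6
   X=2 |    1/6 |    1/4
H(X,Y) = 0.7572, H(X) = 0.4703, H(Y|X) = 0.2869 (all in dits)

Chain rule: H(X,Y) = H(X) + H(Y|X)

Left side — joint entropy directly:
H(X,Y) = -Σ p(x,y) log p(x,y) = 0.7572 dits

Right side — compute H(Y|X) from the conditional distributions:
P(X) = (5/18, 11/36, 5/12), so H(X) = 0.4703 dits
H(Y|X) = Σ_x P(X=x) · H(Y|X=x):
  P(Y|X=0) = (3/10, 7/10), H(Y|X=0) = 0.2653, weight P(X=0) = 5/18
  P(Y|X=1) = (5/11, 6/11), H(Y|X=1) = 0.2992, weight P(X=1) = 11/36
  P(Y|X=2) = (2/5, 3/5), H(Y|X=2) = 0.2923, weight P(X=2) = 5/12
H(Y|X) = 0.2869 dits

H(X) + H(Y|X) = 0.4703 + 0.2869 = 0.7572 dits

Both sides equal 0.7572 dits. ✓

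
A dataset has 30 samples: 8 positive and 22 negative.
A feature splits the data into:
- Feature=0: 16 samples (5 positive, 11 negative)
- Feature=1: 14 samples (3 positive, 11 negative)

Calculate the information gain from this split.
0.0089 bits

Information Gain = H(Y) - H(Y|Feature)

Before split:
P(positive) = 8/30 = 0.2667
H(Y) = 0.8366 bits

After split:
Feature=0: H = 0.8960 bits (weight = 16/30)
Feature=1: H = 0.7496 bits (weight = 14/30)
H(Y|Feature) = (16/30)×0.8960 + (14/30)×0.7496 = 0.8277 bits

Information Gain = 0.8366 - 0.8277 = 0.0089 bits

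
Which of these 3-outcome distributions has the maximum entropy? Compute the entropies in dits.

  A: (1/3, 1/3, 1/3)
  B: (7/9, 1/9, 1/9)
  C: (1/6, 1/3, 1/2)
A

For a discrete distribution over n outcomes, entropy is maximized by the uniform distribution.

Computing entropies:
H(A) = 0.4771 dits
H(B) = 0.2969 dits
H(C) = 0.4392 dits

The uniform distribution (where all probabilities equal 1/3) achieves the maximum entropy of log_10(3) = 0.4771 dits.

Distribution A has the highest entropy.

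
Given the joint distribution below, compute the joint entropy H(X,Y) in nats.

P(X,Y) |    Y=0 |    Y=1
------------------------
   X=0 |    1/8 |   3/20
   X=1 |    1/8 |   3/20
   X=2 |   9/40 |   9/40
1.7602 nats

Joint entropy is H(X,Y) = -Σ_{x,y} p(x,y) log p(x,y).

Summing over all non-zero entries:
H(X,Y) = -[1/8·log_e(1/8) + 3/20·log_e(3/20) + 1/8·log_e(1/8) + 3/20·log_e(3/20) + 9/40·log_e(9/40) + 9/40·log_e(9/40)]
H(X,Y) = 1.7602 nats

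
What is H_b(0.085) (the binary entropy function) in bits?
0.4196 bits

The binary entropy function is:
H(p) = -p log(p) - (1-p) log(1-p)

H(0.085) = -0.085 × log_2(0.085) - 0.915 × log_2(0.915)
H(0.085) = 0.4196 bits

Note: Binary entropy is maximized at p=0.5 (H=1 bit) and minimized at p=0 or p=1 (H=0).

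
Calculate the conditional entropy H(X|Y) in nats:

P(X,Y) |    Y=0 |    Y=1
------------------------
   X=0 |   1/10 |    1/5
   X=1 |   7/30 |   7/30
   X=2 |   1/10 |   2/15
1.0460 nats

Using the chain rule: H(X|Y) = H(X,Y) - H(Y)

First, compute H(X,Y) = 1.7302 nats

Marginal P(Y) = (13/30, 17/30)
H(Y) = 0.6842 nats

H(X|Y) = H(X,Y) - H(Y) = 1.7302 - 0.6842 = 1.0460 nats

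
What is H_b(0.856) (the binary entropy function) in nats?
0.4122 nats

The binary entropy function is:
H(p) = -p log(p) - (1-p) log(1-p)

H(0.856) = -0.856 × log_e(0.856) - 0.144 × log_e(0.144)
H(0.856) = 0.4122 nats

Note: Binary entropy is maximized at p=0.5 (H=1 bit) and minimized at p=0 or p=1 (H=0).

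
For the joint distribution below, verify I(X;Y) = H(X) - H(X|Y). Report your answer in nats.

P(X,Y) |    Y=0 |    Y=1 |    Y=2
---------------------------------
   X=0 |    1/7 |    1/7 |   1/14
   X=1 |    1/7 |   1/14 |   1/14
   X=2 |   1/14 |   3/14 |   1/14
I(X;Y) = 0.0477 nats

Mutual information has multiple equivalent forms:
- I(X;Y) = H(X) - H(X|Y)
- I(X;Y) = H(Y) - H(Y|X)
- I(X;Y) = H(X) + H(Y) - H(X,Y)

Computing all quantities:
H(X) = 1.0934, H(Y) = 1.0609, H(X,Y) = 2.1066
H(X|Y) = 1.0456, H(Y|X) = 1.0132

Verification:
H(X) - H(X|Y) = 1.0934 - 1.0456 = 0.0477
H(Y) - H(Y|X) = 1.0609 - 1.0132 = 0.0477
H(X) + H(Y) - H(X,Y) = 1.0934 + 1.0609 - 2.1066 = 0.0477

All forms give I(X;Y) = 0.0477 nats. ✓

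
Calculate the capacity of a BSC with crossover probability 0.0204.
0.8563 bits

For a binary symmetric channel (BSC) with error probability p:
Capacity C = 1 - H(p) bits per symbol

where H(p) = -p log₂(p) - (1-p) log₂(1-p) is the binary entropy function.

H(0.0204) = 0.1437 bits
C = 1 - 0.1437 = 0.8563 bits per symbol

This means we can reliably transmit up to 0.8563 bits of information per channel use.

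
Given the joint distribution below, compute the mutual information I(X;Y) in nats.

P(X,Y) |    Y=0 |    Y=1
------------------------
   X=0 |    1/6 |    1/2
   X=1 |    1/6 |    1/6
0.0306 nats

Mutual information: I(X;Y) = H(X) + H(Y) - H(X,Y)

Marginals:
P(X) = (2/3, 1/3), H(X) = 0.6365 nats
P(Y) = (1/3, 2/3), H(Y) = 0.6365 nats

Joint entropy: H(X,Y) = 1.2425 nats

I(X;Y) = 0.6365 + 0.6365 - 1.2425 = 0.0306 nats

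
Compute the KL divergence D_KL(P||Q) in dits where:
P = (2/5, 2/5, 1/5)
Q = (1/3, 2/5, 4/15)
0.0067 dits

KL divergence: D_KL(P||Q) = Σ p(x) log(p(x)/q(x))

Computing term by term:
  x=0: 2/5 × log_10[(2/5)/(1/3)] = 2/5 × 0.0792 = 0.0317
  x=1: 2/5 × log_10[(2/5)/(2/5)] = 2/5 × 0.0000 = 0.0000
  x=2: 1/5 × log_10[(1/5)/(4/15)] = 1/5 × -0.1249 = -0.0250

D_KL(P||Q) = 0.0067 dits

Note: KL divergence is always non-negative and equals 0 iff P = Q.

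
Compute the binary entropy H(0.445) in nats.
0.6871 nats

The binary entropy function is:
H(p) = -p log(p) - (1-p) log(1-p)

H(0.445) = -0.445 × log_e(0.445) - 0.555 × log_e(0.555)
H(0.445) = 0.6871 nats

Note: Binary entropy is maximized at p=0.5 (H=1 bit) and minimized at p=0 or p=1 (H=0).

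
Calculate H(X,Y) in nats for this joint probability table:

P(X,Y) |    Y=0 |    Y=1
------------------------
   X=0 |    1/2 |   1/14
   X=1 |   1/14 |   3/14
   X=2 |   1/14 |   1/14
1.4307 nats

Joint entropy is H(X,Y) = -Σ_{x,y} p(x,y) log p(x,y).

Summing over all non-zero entries:
H(X,Y) = -[1/2·log_e(1/2) + 1/14·log_e(1/14) + 1/14·log_e(1/14) + 3/14·log_e(3/14) + 1/14·log_e(1/14) + 1/14·log_e(1/14)]
H(X,Y) = 1.4307 nats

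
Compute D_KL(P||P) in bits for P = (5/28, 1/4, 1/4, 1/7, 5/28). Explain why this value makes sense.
0.0000 bits

KL divergence satisfies the Gibbs inequality: D_KL(P||Q) ≥ 0 for all distributions P, Q.

D_KL(P||Q) = Σ p(x) log(p(x)/q(x))
Each term is p(x) × log_2(p(x)/p(x)) = p(x) × log_2(1) = 0, so the sum is 0.
D_KL(P||Q) = 0.0000 bits

When P = Q, the KL divergence is exactly 0, as there is no 'divergence' between identical distributions.

This non-negativity is a fundamental property: relative entropy cannot be negative because it measures how different Q is from P.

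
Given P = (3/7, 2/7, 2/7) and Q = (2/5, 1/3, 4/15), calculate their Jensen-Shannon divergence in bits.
0.0019 bits

Jensen-Shannon divergence is:
JSD(P||Q) = 0.5 × D_KL(P||M) + 0.5 × D_KL(Q||M)
where M = 0.5 × (P + Q) is the mixture distribution.

M = 0.5 × (3/7, 2/7, 2/7) + 0.5 × (2/5, 1/3, 4/15) = (0.414286, 0.309524, 0.27619)

D_KL(P||M) = 0.0019 bits
D_KL(Q||M) = 0.0019 bits

JSD(P||Q) = 0.5 × 0.0019 + 0.5 × 0.0019 = 0.0019 bits

Unlike KL divergence, JSD is symmetric and bounded: 0 ≤ JSD ≤ log(2).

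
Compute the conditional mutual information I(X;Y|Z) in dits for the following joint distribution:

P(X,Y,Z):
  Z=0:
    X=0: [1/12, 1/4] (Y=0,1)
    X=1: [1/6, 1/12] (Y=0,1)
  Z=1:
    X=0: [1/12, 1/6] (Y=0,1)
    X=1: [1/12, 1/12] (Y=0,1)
0.0250 dits

Conditional mutual information: I(X;Y|Z) = H(X|Z) + H(Y|Z) - H(X,Y|Z)

H(Z) = 0.2950
H(X,Z) = 0.5898 → H(X|Z) = 0.2948
H(Y,Z) = 0.5898 → H(Y|Z) = 0.2948
H(X,Y,Z) = 0.8596 → H(X,Y|Z) = 0.5646

I(X;Y|Z) = 0.2948 + 0.2948 - 0.5646 = 0.0250 dits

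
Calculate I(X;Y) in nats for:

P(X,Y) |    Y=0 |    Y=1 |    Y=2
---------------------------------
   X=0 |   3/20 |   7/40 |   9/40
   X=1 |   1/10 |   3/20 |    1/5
0.0017 nats

Mutual information: I(X;Y) = H(X) + H(Y) - H(X,Y)

Marginals:
P(X) = (11/20, 9/20), H(X) = 0.6881 nats
P(Y) = (1/4, 13/40, 17/40), H(Y) = 1.0755 nats

Joint entropy: H(X,Y) = 1.7619 nats

I(X;Y) = 0.6881 + 1.0755 - 1.7619 = 0.0017 nats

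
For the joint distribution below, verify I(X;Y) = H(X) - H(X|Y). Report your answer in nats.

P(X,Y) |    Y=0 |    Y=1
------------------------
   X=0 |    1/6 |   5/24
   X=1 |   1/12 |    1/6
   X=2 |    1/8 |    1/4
I(X;Y) = 0.0061 nats

Mutual information has multiple equivalent forms:
- I(X;Y) = H(X) - H(X|Y)
- I(X;Y) = H(Y) - H(Y|X)
- I(X;Y) = H(X) + H(Y) - H(X,Y)

Computing all quantities:
H(X) = 1.0822, H(Y) = 0.6616, H(X,Y) = 1.7376
H(X|Y) = 1.0761, H(Y|X) = 0.6554

Verification:
H(X) - H(X|Y) = 1.0822 - 1.0761 = 0.0061
H(Y) - H(Y|X) = 0.6616 - 0.6554 = 0.0061
H(X) + H(Y) - H(X,Y) = 1.0822 + 0.6616 - 1.7376 = 0.0061

All forms give I(X;Y) = 0.0061 nats. ✓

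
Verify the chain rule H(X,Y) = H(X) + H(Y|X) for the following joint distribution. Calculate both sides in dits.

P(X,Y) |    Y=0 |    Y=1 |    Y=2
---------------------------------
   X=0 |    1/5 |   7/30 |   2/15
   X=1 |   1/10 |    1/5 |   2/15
H(X,Y) = 0.7604, H(X) = 0.2972, H(Y|X) = 0.4633 (all in dits)

Chain rule: H(X,Y) = H(X) + H(Y|X)

Left side — joint entropy directly:
H(X,Y) = -Σ p(x,y) log p(x,y) = 0.7604 dits

Right side — compute H(Y|X) from the conditional distributions:
P(X) = (17/30, 13/30), so H(X) = 0.2972 dits
H(Y|X) = Σ_x P(X=x) · H(Y|X=x):
  P(Y|X=0) = (6/17, 7/17, 4/17), H(Y|X=0) = 0.4662, weight P(X=0) = 17/30
  P(Y|X=1) = (3/13, 6/13, 4/13), H(Y|X=1) = 0.4594, weight P(X=1) = 13/30
H(Y|X) = 0.4633 dits

H(X) + H(Y|X) = 0.2972 + 0.4633 = 0.7604 dits

Both sides equal 0.7604 dits. ✓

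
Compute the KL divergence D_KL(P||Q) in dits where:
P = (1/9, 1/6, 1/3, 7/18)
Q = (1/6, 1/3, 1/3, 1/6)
0.0734 dits

KL divergence: D_KL(P||Q) = Σ p(x) log(p(x)/q(x))

Computing term by term:
  x=0: 1/9 × log_10[(1/9)/(1/6)] = 1/9 × -0.1761 = -0.0196
  x=1: 1/6 × log_10[(1/6)/(1/3)] = 1/6 × -0.3010 = -0.0502
  x=2: 1/3 × log_10[(1/3)/(1/3)] = 1/3 × 0.0000 = 0.0000
  x=3: 7/18 × log_10[(7/18)/(1/6)] = 7/18 × 0.3680 = 0.1431

D_KL(P||Q) = 0.0734 dits

Note: KL divergence is always non-negative and equals 0 iff P = Q.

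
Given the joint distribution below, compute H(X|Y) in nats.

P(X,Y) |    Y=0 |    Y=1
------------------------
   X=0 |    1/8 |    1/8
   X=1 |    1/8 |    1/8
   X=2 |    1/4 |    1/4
1.0397 nats

Using the chain rule: H(X|Y) = H(X,Y) - H(Y)

First, compute H(X,Y) = 1.7329 nats

Marginal P(Y) = (1/2, 1/2)
H(Y) = 0.6931 nats

H(X|Y) = H(X,Y) - H(Y) = 1.7329 - 0.6931 = 1.0397 nats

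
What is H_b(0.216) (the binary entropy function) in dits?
0.2266 dits

The binary entropy function is:
H(p) = -p log(p) - (1-p) log(1-p)

H(0.216) = -0.216 × log_10(0.216) - 0.784 × log_10(0.784)
H(0.216) = 0.2266 dits

Note: Binary entropy is maximized at p=0.5 (H=1 bit) and minimized at p=0 or p=1 (H=0).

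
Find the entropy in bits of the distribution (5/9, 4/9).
0.9911 bits

Shannon entropy is H(X) = -Σ p(x) log p(x).

For P = (5/9, 4/9):
H = -5/9 × log_2(5/9) -4/9 × log_2(4/9)
H = 0.9911 bits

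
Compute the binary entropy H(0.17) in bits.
0.6577 bits

The binary entropy function is:
H(p) = -p log(p) - (1-p) log(1-p)

H(0.17) = -0.17 × log_2(0.17) - 0.83 × log_2(0.83)
H(0.17) = 0.6577 bits

Note: Binary entropy is maximized at p=0.5 (H=1 bit) and minimized at p=0 or p=1 (H=0).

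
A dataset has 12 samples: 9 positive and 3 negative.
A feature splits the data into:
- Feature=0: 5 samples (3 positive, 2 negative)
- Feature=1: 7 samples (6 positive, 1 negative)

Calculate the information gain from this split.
0.0616 bits

Information Gain = H(Y) - H(Y|Feature)

Before split:
P(positive) = 9/12 = 0.7500
H(Y) = 0.8113 bits

After split:
Feature=0: H = 0.9710 bits (weight = 5/12)
Feature=1: H = 0.5917 bits (weight = 7/12)
H(Y|Feature) = (5/12)×0.9710 + (7/12)×0.5917 = 0.7497 bits

Information Gain = 0.8113 - 0.7497 = 0.0616 bits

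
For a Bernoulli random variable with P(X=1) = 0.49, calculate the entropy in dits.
0.3009 dits

The binary entropy function is:
H(p) = -p log(p) - (1-p) log(1-p)

H(0.49) = -0.49 × log_10(0.49) - 0.51 × log_10(0.51)
H(0.49) = 0.3009 dits

Note: Binary entropy is maximized at p=0.5 (H=1 bit) and minimized at p=0 or p=1 (H=0).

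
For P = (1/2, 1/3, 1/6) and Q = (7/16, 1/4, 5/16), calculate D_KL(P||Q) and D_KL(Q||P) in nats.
D_KL(P||Q) = 0.0579, D_KL(Q||P) = 0.0661

KL divergence is not symmetric: D_KL(P||Q) ≠ D_KL(Q||P) in general.

D_KL(P||Q) = 0.0579 nats
D_KL(Q||P) = 0.0661 nats

No, they are not equal!

This asymmetry is why KL divergence is not a true distance metric.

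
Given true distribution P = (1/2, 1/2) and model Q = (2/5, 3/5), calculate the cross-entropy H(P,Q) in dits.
0.3099 dits

Cross-entropy: H(P,Q) = -Σ p(x) log q(x)

Alternatively: H(P,Q) = H(P) + D_KL(P||Q)
H(P) = 0.3010 dits
D_KL(P||Q) = 0.0089 dits

H(P,Q) = 0.3010 + 0.0089 = 0.3099 dits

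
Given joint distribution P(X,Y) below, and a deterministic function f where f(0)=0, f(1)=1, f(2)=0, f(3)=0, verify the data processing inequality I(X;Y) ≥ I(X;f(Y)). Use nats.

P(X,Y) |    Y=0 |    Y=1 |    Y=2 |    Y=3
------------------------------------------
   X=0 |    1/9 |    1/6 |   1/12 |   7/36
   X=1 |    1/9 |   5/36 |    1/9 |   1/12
I(X;Y) = 0.0199, I(X;f(Y)) = 0.0001, inequality holds: 0.0199 ≥ 0.0001

Data Processing Inequality: For any Markov chain X → Y → Z, we have I(X;Y) ≥ I(X;Z).

Here Z = f(Y) is a deterministic function of Y, forming X → Y → Z.

Original I(X;Y) = 0.0199 nats

After applying f:
P(X,Z) where Z=f(Y):
- P(X,Z=0) = P(X,Y=0) + P(X,Y=2) + P(X,Y=3)
- P(X,Z=1) = P(X,Y=1)

I(X;Z) = I(X;f(Y)) = 0.0001 nats

Verification: 0.0199 ≥ 0.0001 ✓

Information cannot be created by processing; the function f can only lose information about X.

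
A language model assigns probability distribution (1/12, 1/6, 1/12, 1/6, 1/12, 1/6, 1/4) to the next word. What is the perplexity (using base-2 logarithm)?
6.4474

Perplexity is 2^H (or exp(H) for natural log).

First, H = -Σ p log p = 2.6887 bits
Perplexity = 2^2.6887 = 6.4474

Interpretation: The model's uncertainty is equivalent to choosing uniformly among 6.4 options.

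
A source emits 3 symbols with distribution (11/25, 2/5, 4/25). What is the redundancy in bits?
0.1120 bits

Redundancy measures how far a source is from maximum entropy:
R = H_max - H(X)

Maximum entropy for 3 symbols: H_max = log_2(3) = 1.5850 bits
Actual entropy: H(X) = 1.4729 bits
Redundancy: R = 1.5850 - 1.4729 = 0.1120 bits

This redundancy represents potential for compression: the source could be compressed by 0.1120 bits per symbol.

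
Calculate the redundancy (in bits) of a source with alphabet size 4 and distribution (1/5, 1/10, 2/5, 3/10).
0.1536 bits

Redundancy measures how far a source is from maximum entropy:
R = H_max - H(X)

Maximum entropy for 4 symbols: H_max = log_2(4) = 2.0000 bits
Actual entropy: H(X) = 1.8464 bits
Redundancy: R = 2.0000 - 1.8464 = 0.1536 bits

This redundancy represents potential for compression: the source could be compressed by 0.1536 bits per symbol.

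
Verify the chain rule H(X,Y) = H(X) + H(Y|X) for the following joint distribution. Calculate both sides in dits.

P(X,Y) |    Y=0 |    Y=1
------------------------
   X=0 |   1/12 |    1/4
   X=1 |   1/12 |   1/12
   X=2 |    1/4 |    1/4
H(X,Y) = 0.7213, H(X) = 0.4392, H(Y|X) = 0.2821 (all in dits)

Chain rule: H(X,Y) = H(X) + H(Y|X)

Left side — joint entropy directly:
H(X,Y) = -Σ p(x,y) log p(x,y) = 0.7213 dits

Right side — compute H(Y|X) from the conditional distributions:
P(X) = (1/3, 1/6, 1/2), so H(X) = 0.4392 dits
H(Y|X) = Σ_x P(X=x) · H(Y|X=x):
  P(Y|X=0) = (1/4, 3/4), H(Y|X=0) = 0.2442, weight P(X=0) = 1/3
  P(Y|X=1) = (1/2, 1/2), H(Y|X=1) = 0.3010, weight P(X=1) = 1/6
  P(Y|X=2) = (1/2, 1/2), H(Y|X=2) = 0.3010, weight P(X=2) = 1/2
H(Y|X) = 0.2821 dits

H(X) + H(Y|X) = 0.4392 + 0.2821 = 0.7213 dits

Both sides equal 0.7213 dits. ✓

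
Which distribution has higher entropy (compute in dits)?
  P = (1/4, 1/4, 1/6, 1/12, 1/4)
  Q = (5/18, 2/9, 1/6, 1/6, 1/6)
Q

Computing entropies in dits:
H(P) = 0.6712
H(Q) = 0.6888

Distribution Q has higher entropy.

Intuition: The distribution closer to uniform (more spread out) has higher entropy.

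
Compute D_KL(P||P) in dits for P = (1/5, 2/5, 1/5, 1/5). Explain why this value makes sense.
0.0000 dits

KL divergence satisfies the Gibbs inequality: D_KL(P||Q) ≥ 0 for all distributions P, Q.

D_KL(P||Q) = Σ p(x) log(p(x)/q(x))
Each term is p(x) × log_10(p(x)/p(x)) = p(x) × log_10(1) = 0, so the sum is 0.
D_KL(P||Q) = 0.0000 dits

When P = Q, the KL divergence is exactly 0, as there is no 'divergence' between identical distributions.

This non-negativity is a fundamental property: relative entropy cannot be negative because it measures how different Q is from P.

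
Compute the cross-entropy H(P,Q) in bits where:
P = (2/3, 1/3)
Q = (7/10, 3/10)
0.9220 bits

Cross-entropy: H(P,Q) = -Σ p(x) log q(x)

Alternatively: H(P,Q) = H(P) + D_KL(P||Q)
H(P) = 0.9183 bits
D_KL(P||Q) = 0.0037 bits

H(P,Q) = 0.9183 + 0.0037 = 0.9220 bits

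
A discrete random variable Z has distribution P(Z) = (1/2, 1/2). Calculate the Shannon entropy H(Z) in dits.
0.3010 dits

Shannon entropy is H(X) = -Σ p(x) log p(x).

For P = (1/2, 1/2):
H = -1/2 × log_10(1/2) -1/2 × log_10(1/2)
H = 0.3010 dits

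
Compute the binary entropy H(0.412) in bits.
0.9775 bits

The binary entropy function is:
H(p) = -p log(p) - (1-p) log(1-p)

H(0.412) = -0.412 × log_2(0.412) - 0.588 × log_2(0.588)
H(0.412) = 0.9775 bits

Note: Binary entropy is maximized at p=0.5 (H=1 bit) and minimized at p=0 or p=1 (H=0).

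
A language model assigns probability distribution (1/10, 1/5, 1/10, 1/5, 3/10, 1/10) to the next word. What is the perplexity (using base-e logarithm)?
5.4507

Perplexity is e^H (or exp(H) for natural log).

First, H = -Σ p log p = 1.6957 nats
Perplexity = e^1.6957 = 5.4507

Interpretation: The model's uncertainty is equivalent to choosing uniformly among 5.5 options.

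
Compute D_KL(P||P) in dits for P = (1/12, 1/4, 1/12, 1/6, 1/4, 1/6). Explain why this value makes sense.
0.0000 dits

KL divergence satisfies the Gibbs inequality: D_KL(P||Q) ≥ 0 for all distributions P, Q.

D_KL(P||Q) = Σ p(x) log(p(x)/q(x))
Each term is p(x) × log_10(p(x)/p(x)) = p(x) × log_10(1) = 0, so the sum is 0.
D_KL(P||Q) = 0.0000 dits

When P = Q, the KL divergence is exactly 0, as there is no 'divergence' between identical distributions.

This non-negativity is a fundamental property: relative entropy cannot be negative because it measures how different Q is from P.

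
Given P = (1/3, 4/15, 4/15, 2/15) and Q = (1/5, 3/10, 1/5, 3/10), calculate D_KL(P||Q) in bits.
0.1550 bits

KL divergence: D_KL(P||Q) = Σ p(x) log(p(x)/q(x))

Computing term by term:
  x=0: 1/3 × log_2[(1/3)/(1/5)] = 1/3 × 0.7370 = 0.2457
  x=1: 4/15 × log_2[(4/15)/(3/10)] = 4/15 × -0.1699 = -0.0453
  x=2: 4/15 × log_2[(4/15)/(1/5)] = 4/15 × 0.4150 = 0.1107
  x=3: 2/15 × log_2[(2/15)/(3/10)] = 2/15 × -1.1699 = -0.1560

D_KL(P||Q) = 0.1550 bits

Note: KL divergence is always non-negative and equals 0 iff P = Q.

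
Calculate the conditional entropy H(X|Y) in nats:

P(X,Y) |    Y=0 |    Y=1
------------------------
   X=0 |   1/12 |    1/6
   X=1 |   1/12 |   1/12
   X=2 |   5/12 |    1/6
0.9041 nats

Using the chain rule: H(X|Y) = H(X,Y) - H(Y)

First, compute H(X,Y) = 1.5833 nats

Marginal P(Y) = (7/12, 5/12)
H(Y) = 0.6792 nats

H(X|Y) = H(X,Y) - H(Y) = 1.5833 - 0.6792 = 0.9041 nats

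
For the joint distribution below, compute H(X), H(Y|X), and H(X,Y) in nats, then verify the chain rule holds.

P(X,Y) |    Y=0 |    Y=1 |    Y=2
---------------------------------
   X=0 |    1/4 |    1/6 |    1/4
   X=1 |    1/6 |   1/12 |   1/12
H(X,Y) = 1.7046, H(X) = 0.6365, H(Y|X) = 1.0680 (all in nats)

Chain rule: H(X,Y) = H(X) + H(Y|X)

Left side — joint entropy directly:
H(X,Y) = -Σ p(x,y) log p(x,y) = 1.7046 nats

Right side — compute H(Y|X) from the conditional distributions:
P(X) = (2/3, 1/3), so H(X) = 0.6365 nats
H(Y|X) = Σ_x P(X=x) · H(Y|X=x):
  P(Y|X=0) = (3/8, 1/4, 3/8), H(Y|X=0) = 1.0822, weight P(X=0) = 2/3
  P(Y|X=1) = (1/2, 1/4, 1/4), H(Y|X=1) = 1.0397, weight P(X=1) = 1/3
H(Y|X) = 1.0680 nats

H(X) + H(Y|X) = 0.6365 + 1.0680 = 1.7046 nats

Both sides equal 1.7046 nats. ✓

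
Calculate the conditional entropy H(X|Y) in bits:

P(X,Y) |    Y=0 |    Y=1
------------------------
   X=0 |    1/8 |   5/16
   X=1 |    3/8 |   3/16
0.8829 bits

Using the chain rule: H(X|Y) = H(X,Y) - H(Y)

First, compute H(X,Y) = 1.8829 bits

Marginal P(Y) = (1/2, 1/2)
H(Y) = 1.0000 bits

H(X|Y) = H(X,Y) - H(Y) = 1.8829 - 1.0000 = 0.8829 bits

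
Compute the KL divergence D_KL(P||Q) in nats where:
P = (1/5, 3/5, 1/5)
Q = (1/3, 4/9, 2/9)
0.0568 nats

KL divergence: D_KL(P||Q) = Σ p(x) log(p(x)/q(x))

Computing term by term:
  x=0: 1/5 × log_e[(1/5)/(1/3)] = 1/5 × -0.5108 = -0.1022
  x=1: 3/5 × log_e[(3/5)/(4/9)] = 3/5 × 0.3001 = 0.1801
  x=2: 1/5 × log_e[(1/5)/(2/9)] = 1/5 × -0.1054 = -0.0211

D_KL(P||Q) = 0.0568 nats

Note: KL divergence is always non-negative and equals 0 iff P = Q.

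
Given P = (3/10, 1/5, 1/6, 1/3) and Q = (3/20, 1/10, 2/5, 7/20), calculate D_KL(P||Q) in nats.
0.1844 nats

KL divergence: D_KL(P||Q) = Σ p(x) log(p(x)/q(x))

Computing term by term:
  x=0: 3/10 × log_e[(3/10)/(3/20)] = 3/10 × 0.6931 = 0.2079
  x=1: 1/5 × log_e[(1/5)/(1/10)] = 1/5 × 0.6931 = 0.1386
  x=2: 1/6 × log_e[(1/6)/(2/5)] = 1/6 × -0.8755 = -0.1459
  x=3: 1/3 × log_e[(1/3)/(7/20)] = 1/3 × -0.0488 = -0.0163

D_KL(P||Q) = 0.1844 nats

Note: KL divergence is always non-negative and equals 0 iff P = Q.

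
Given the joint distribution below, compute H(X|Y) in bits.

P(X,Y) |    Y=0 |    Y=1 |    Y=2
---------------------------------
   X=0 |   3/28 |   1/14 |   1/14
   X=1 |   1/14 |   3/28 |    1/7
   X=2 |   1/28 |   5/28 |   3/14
1.4686 bits

Using the chain rule: H(X|Y) = H(X,Y) - H(Y)

First, compute H(X,Y) = 2.9992 bits

Marginal P(Y) = (3/14, 5/14, 3/7)
H(Y) = 1.5306 bits

H(X|Y) = H(X,Y) - H(Y) = 2.9992 - 1.5306 = 1.4686 bits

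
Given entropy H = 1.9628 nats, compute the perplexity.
7.1192

Perplexity is e^H (or exp(H) for natural log).

H = 1.9628 nats
Perplexity = e^1.9628 = 7.1192

Interpretation: The model's uncertainty is equivalent to choosing uniformly among 7.1 options.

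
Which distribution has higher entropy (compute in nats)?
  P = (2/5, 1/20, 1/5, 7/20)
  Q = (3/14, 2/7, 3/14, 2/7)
Q

Computing entropies in nats:
H(P) = 1.2056
H(Q) = 1.3761

Distribution Q has higher entropy.

Intuition: The distribution closer to uniform (more spread out) has higher entropy.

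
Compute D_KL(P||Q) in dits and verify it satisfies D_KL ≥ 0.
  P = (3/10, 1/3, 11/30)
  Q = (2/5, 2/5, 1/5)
0.0326 dits

KL divergence satisfies the Gibbs inequality: D_KL(P||Q) ≥ 0 for all distributions P, Q.

D_KL(P||Q) = Σ p(x) log(p(x)/q(x))
Term by term:
  x=0: 3/10 × log_10[(3/10)/(2/5)] = -0.0375
  x=1: 1/3 × log_10[(1/3)/(2/5)] = -0.0264
  x=2: 11/30 × log_10[(11/30)/(1/5)] = 0.0965
D_KL(P||Q) = 0.0326 dits

D_KL(P||Q) = 0.0326 ≥ 0 ✓

This non-negativity is a fundamental property: relative entropy cannot be negative because it measures how different Q is from P.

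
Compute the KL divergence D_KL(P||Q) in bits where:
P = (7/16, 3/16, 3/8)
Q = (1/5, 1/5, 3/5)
0.2223 bits

KL divergence: D_KL(P||Q) = Σ p(x) log(p(x)/q(x))

Computing term by term:
  x=0: 7/16 × log_2[(7/16)/(1/5)] = 7/16 × 1.1293 = 0.4941
  x=1: 3/16 × log_2[(3/16)/(1/5)] = 3/16 × -0.0931 = -0.0175
  x=2: 3/8 × log_2[(3/8)/(3/5)] = 3/8 × -0.6781 = -0.2543

D_KL(P||Q) = 0.2223 bits

Note: KL divergence is always non-negative and equals 0 iff P = Q.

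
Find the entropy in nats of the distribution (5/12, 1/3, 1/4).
1.0776 nats

Shannon entropy is H(X) = -Σ p(x) log p(x).

For P = (5/12, 1/3, 1/4):
H = -5/12 × log_e(5/12) -1/3 × log_e(1/3) -1/4 × log_e(1/4)
H = 1.0776 nats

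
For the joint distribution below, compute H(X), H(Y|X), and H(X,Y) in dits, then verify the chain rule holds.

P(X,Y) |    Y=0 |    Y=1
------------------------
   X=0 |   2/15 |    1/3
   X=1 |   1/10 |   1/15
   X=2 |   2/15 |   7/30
H(X,Y) = 0.7183, H(X) = 0.4439, H(Y|X) = 0.2743 (all in dits)

Chain rule: H(X,Y) = H(X) + H(Y|X)

Left side — joint entropy directly:
H(X,Y) = -Σ p(x,y) log p(x,y) = 0.7183 dits

Right side — compute H(Y|X) from the conditional distributions:
P(X) = (7/15, 1/6, 11/30), so H(X) = 0.4439 dits
H(Y|X) = Σ_x P(X=x) · H(Y|X=x):
  P(Y|X=0) = (2/7, 5/7), H(Y|X=0) = 0.2598, weight P(X=0) = 7/15
  P(Y|X=1) = (3/5, 2/5), H(Y|X=1) = 0.2923, weight P(X=1) = 1/6
  P(Y|X=2) = (4/11, 7/11), H(Y|X=2) = 0.2847, weight P(X=2) = 11/30
H(Y|X) = 0.2743 dits

H(X) + H(Y|X) = 0.4439 + 0.2743 = 0.7183 dits

Both sides equal 0.7183 dits. ✓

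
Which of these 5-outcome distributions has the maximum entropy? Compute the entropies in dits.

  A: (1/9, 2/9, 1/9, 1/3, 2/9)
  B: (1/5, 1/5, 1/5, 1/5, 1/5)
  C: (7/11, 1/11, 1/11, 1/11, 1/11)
B

For a discrete distribution over n outcomes, entropy is maximized by the uniform distribution.

Computing entropies:
H(A) = 0.6614 dits
H(B) = 0.6990 dits
H(C) = 0.5036 dits

The uniform distribution (where all probabilities equal 1/5) achieves the maximum entropy of log_10(5) = 0.6990 dits.

Distribution B has the highest entropy.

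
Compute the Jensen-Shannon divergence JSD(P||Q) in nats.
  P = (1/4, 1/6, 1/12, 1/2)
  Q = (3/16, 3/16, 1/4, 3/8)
0.0288 nats

Jensen-Shannon divergence is:
JSD(P||Q) = 0.5 × D_KL(P||M) + 0.5 × D_KL(Q||M)
where M = 0.5 × (P + Q) is the mixture distribution.

M = 0.5 × (1/4, 1/6, 1/12, 1/2) + 0.5 × (3/16, 3/16, 1/4, 3/8) = (7/32, 0.177083, 1/6, 7/16)

D_KL(P||M) = 0.0323 nats
D_KL(Q||M) = 0.0254 nats

JSD(P||Q) = 0.5 × 0.0323 + 0.5 × 0.0254 = 0.0288 nats

Unlike KL divergence, JSD is symmetric and bounded: 0 ≤ JSD ≤ log(2).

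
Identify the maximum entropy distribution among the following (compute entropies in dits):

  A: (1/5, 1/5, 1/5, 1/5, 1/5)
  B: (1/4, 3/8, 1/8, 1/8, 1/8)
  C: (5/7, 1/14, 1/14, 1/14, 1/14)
A

For a discrete distribution over n outcomes, entropy is maximized by the uniform distribution.

Computing entropies:
H(A) = 0.6990 dits
H(B) = 0.6489 dits
H(C) = 0.4318 dits

The uniform distribution (where all probabilities equal 1/5) achieves the maximum entropy of log_10(5) = 0.6990 dits.

Distribution A has the highest entropy.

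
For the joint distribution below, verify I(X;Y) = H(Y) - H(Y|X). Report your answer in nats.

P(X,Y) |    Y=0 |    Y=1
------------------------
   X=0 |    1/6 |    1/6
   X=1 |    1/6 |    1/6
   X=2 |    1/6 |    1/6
I(X;Y) = 0.0000 nats

Mutual information has multiple equivalent forms:
- I(X;Y) = H(X) - H(X|Y)
- I(X;Y) = H(Y) - H(Y|X)
- I(X;Y) = H(X) + H(Y) - H(X,Y)

Computing all quantities:
H(X) = 1.0986, H(Y) = 0.6931, H(X,Y) = 1.7918
H(X|Y) = 1.0986, H(Y|X) = 0.6931

Verification:
H(X) - H(X|Y) = 1.0986 - 1.0986 = 0.0000
H(Y) - H(Y|X) = 0.6931 - 0.6931 = 0.0000
H(X) + H(Y) - H(X,Y) = 1.0986 + 0.6931 - 1.7918 = 0.0000

All forms give I(X;Y) = 0.0000 nats. ✓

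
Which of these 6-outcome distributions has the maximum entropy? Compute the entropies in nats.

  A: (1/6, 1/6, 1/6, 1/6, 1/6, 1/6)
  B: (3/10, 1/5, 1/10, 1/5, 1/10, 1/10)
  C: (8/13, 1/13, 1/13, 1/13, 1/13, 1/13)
A

For a discrete distribution over n outcomes, entropy is maximized by the uniform distribution.

Computing entropies:
H(A) = 1.7918 nats
H(B) = 1.6957 nats
H(C) = 1.2853 nats

The uniform distribution (where all probabilities equal 1/6) achieves the maximum entropy of log_e(6) = 1.7918 nats.

Distribution A has the highest entropy.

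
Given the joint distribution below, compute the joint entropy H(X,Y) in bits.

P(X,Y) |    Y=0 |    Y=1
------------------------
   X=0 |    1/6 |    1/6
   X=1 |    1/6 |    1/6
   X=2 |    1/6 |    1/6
2.5850 bits

Joint entropy is H(X,Y) = -Σ_{x,y} p(x,y) log p(x,y).

Summing over all non-zero entries:
H(X,Y) = -[1/6·log_2(1/6) + 1/6·log_2(1/6) + 1/6·log_2(1/6) + 1/6·log_2(1/6) + 1/6·log_2(1/6) + 1/6·log_2(1/6)]
H(X,Y) = 2.5850 bits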